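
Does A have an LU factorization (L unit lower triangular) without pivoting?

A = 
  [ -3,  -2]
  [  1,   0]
Yes.
A[1,1] = -3 ≠ 0, so Gaussian elimination proceeds without a row swap: multiplier ℓ₂₁ = (1)/(-3) = -1/3, and U[2,2] = 0 - (-1/3)(-2) = -2/3.
L = 
  [   1,    0]
  [-1/3,    1]
U = 
  [  -3,   -2]
  [   0, -2/3]
Check row 2 of LU: [(-1/3)(-3), (-1/3)(-2) + (-2/3)] = [1, 0] = row 2 of A ✓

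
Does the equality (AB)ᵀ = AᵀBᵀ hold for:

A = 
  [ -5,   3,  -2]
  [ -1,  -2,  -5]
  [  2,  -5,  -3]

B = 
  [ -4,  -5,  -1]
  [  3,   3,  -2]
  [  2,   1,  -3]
No

(AB)ᵀ = 
  [ 25, -12, -29]
  [ 32,  -6, -28]
  [  5,  20,  17]

AᵀBᵀ = 
  [ 23, -22, -17]
  [  3,  13,  19]
  [ 36, -15,   0]

The two matrices differ, so (AB)ᵀ ≠ AᵀBᵀ in general. The correct identity is (AB)ᵀ = BᵀAᵀ.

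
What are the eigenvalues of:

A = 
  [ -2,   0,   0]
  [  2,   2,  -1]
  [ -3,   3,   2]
Characteristic polynomial: det(λI - A) = λ³ - 2λ² - λ + 14
Testing integer divisors of the constant term: p(-2) = 0, so (λ + 2) is a factor:
p(λ) = (λ + 2)(λ² - 4λ + 7)
λ² - 4λ + 7 = 0  ⇒  λ = (4 ± √((-4)² - 4·(7)))/2 = (4 ± √(-12))/2
  = 2 + i√3,  2 - i√3

λ = -2, 2 + i√3, 2 - i√3  (≈ -2, 2 + 1.732i, 2 - 1.732i)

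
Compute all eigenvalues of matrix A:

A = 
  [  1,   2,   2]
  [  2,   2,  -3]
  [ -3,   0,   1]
λ = 4, i√7, -i√7  (≈ 4, 0 + 2.646i, 0 - 2.646i)

Characteristic polynomial: det(λI - A) = λ³ - 4λ² + 7λ - 28
Testing integer divisors of the constant term: p(4) = 0, so (λ - 4) is a factor:
p(λ) = (λ - 4)(λ² + 7)
λ² + 7 = 0  ⇒  λ = (0 ± √((0)² - 4·(7)))/2 = (0 ± √(-28))/2
  = i√7,  -i√7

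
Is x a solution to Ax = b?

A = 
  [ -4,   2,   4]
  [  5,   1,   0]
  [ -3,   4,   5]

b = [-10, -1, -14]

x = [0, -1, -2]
Yes

Ax = [-10, -1, -14] = b ✓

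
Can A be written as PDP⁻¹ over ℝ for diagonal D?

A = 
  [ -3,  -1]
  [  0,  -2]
Yes

tr(A) = -5, det(A) = 6
Characteristic polynomial: λ² - tr(A)λ + det(A) = λ² + 5λ + 6
λ² + 5λ + 6 = (λ + 3)(λ + 2)
Eigenvalues: -2, -3
λ=-3: alg. mult. = 1, geom. mult. = 2 - rank(A - (-3)I) = 2 - 1 = 1
λ=-2: alg. mult. = 1, geom. mult. = 2 - rank(A - (-2)I) = 2 - 1 = 1
Sum of geometric multiplicities equals n, so A has n independent eigenvectors.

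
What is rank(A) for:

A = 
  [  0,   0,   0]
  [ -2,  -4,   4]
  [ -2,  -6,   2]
Row reduce:
Swap R1 ↔ R2
R3 → R3 - (1)·R1
Swap R2 ↔ R3
REF = 
  [ -2,  -4,   4]
  [  0,  -2,  -2]
  [  0,   0,   0]
Pivot columns: 1, 2 → 2 pivots.

rank(A) = 2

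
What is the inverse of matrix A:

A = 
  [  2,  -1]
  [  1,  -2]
det(A) = (2)(-2) - (-1)(1) = -3
For a 2×2 matrix, A⁻¹ = (1/det(A)) · [[d, -b], [-c, a]]
    = (-1/3) · [[-2, 1], [-1, 2]]

A⁻¹ = 
  [ 2/3, -1/3]
  [ 1/3, -2/3]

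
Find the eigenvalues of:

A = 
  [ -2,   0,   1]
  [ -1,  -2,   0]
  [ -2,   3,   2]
Characteristic polynomial: det(λI - A) = λ³ + 2λ² - 2λ - 1
Testing integer divisors of the constant term: p(1) = 0, so (λ - 1) is a factor:
p(λ) = (λ - 1)(λ² + 3λ + 1)
λ² + 3λ + 1 = 0  ⇒  λ = (-3 ± √((3)² - 4·(1)))/2 = (-3 ± √(5))/2
  = (-3 + √5)/2,  (-3 - √5)/2

λ = 1, (-3 + √5)/2, (-3 - √5)/2  (≈ 1, -0.382, -2.618)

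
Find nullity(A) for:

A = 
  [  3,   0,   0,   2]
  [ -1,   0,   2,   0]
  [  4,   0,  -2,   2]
nullity(A) = 2

Row reduce:
R2 → R2 + (1/3)·R1
R3 → R3 - (4/3)·R1
R3 → R3 + (1)·R2
REF = 
  [  3,   0,   0,   2]
  [  0,   0,   2, 2/3]
  [  0,   0,   0,   0]
Pivot columns: 1, 3 → 2 pivots.
rank(A) = 2, so nullity(A) = 4 - 2 = 2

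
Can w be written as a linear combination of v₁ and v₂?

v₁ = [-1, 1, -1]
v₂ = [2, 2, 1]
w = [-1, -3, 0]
Yes

Form the augmented matrix and row-reduce:
[v₁|v₂|w] = 
  [ -1,   2,  -1]
  [  1,   2,  -3]
  [ -1,   1,   0]
R2 → R2 + (1)·R1
R3 → R3 - (1)·R1
R3 → R3 + (1/4)·R2
REF = 
  [ -1,   2,  -1]
  [  0,   4,  -4]
  [  0,   0,   0]

No row of the form [0 0 | nonzero], so the system is consistent. Back-substitution gives c₁ = -1, c₂ = -1: w = (-1)·v₁ + (-1)·v₂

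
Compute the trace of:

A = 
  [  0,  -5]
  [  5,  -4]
-4

tr(A) = 0 + -4 = -4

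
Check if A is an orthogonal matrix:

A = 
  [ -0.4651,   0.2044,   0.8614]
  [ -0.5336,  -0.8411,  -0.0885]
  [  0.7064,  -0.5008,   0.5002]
Yes

AᵀA = 
  [  1,   0,  -0.0001]
  [  0,   1,   0]
  [ -0.0001,   0,   1]
≈ I (equal to I up to the 4-dp rounding of the entries)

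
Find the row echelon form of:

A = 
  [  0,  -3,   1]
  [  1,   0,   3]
Row operations:
Swap R1 ↔ R2

Resulting echelon form:
REF = 
  [  1,   0,   3]
  [  0,  -3,   1]

Rank = 2 (number of non-zero pivot rows).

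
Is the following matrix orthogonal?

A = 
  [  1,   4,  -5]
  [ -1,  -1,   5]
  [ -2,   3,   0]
No

AᵀA = 
  [  6,  -1, -10]
  [ -1,  26, -25]
  [-10, -25,  50]
≠ I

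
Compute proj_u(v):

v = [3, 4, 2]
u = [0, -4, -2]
proj_u(v) = [0, 4, 2]

v·u = (3)(0) + (4)(-4) + (2)(-2) = -20
u·u = (0)² + (-4)² + (-2)² = 20
proj_u(v) = (v·u / u·u) × u = (-20/20) × u = (-1) × u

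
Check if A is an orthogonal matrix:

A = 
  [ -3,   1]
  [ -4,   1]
No

AᵀA = 
  [ 25,  -7]
  [ -7,   2]
≠ I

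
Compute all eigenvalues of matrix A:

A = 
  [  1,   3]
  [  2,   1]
λ = 1 + √6, 1 - √6  (≈ 3.449, -1.449)

tr(A) = 2, det(A) = -5
Characteristic polynomial: λ² - tr(A)λ + det(A) = λ² - 2λ - 5
λ² - 2λ - 5 = 0  ⇒  λ = (2 ± √((-2)² - 4·(-5)))/2 = (2 ± √(24))/2
  = 1 + √6,  1 - √6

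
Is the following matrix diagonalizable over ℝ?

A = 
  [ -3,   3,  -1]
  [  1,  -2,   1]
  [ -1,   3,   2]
Yes

Characteristic polynomial: det(λI - A) = λ³ + 3λ² - 11λ - 11
By the rational root theorem any rational root is an integer dividing 11; none of those is a root, so p(λ) has no rational roots and hence (being an irreducible cubic) no repeated roots.
Discriminant of the cubic: Δ = 10868
Δ > 0 ⇒ three distinct real eigenvalues: λ ≈ -4.811, -0.8569, 2.668
Three distinct real eigenvalues, so A has 3 independent eigenvectors.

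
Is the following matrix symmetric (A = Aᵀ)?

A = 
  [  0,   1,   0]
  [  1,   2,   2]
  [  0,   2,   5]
Yes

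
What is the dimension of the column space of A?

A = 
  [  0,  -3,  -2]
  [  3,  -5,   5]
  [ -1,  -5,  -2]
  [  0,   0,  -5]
dim(Col(A)) = 3

Row reduce:
Swap R1 ↔ R2
R3 → R3 + (1/3)·R1
R3 → R3 - (20/9)·R2
R4 → R4 + (45/37)·R3
REF = 
  [   3,   -5,    5]
  [   0,   -3,   -2]
  [   0,    0, 37/9]
  [   0,    0,    0]
Pivot columns: 1, 2, 3 → 3 pivots.
dim(Col(A)) = number of pivot columns = 3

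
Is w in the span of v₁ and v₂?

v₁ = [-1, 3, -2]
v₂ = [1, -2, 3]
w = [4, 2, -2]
No

Form the augmented matrix and row-reduce:
[v₁|v₂|w] = 
  [ -1,   1,   4]
  [  3,  -2,   2]
  [ -2,   3,  -2]
R2 → R2 + (3)·R1
R3 → R3 - (2)·R1
R3 → R3 - (1)·R2
REF = 
  [ -1,   1,   4]
  [  0,   1,  14]
  [  0,   0, -24]

Row 3 reads [0 0 | -24], i.e. 0 = -24, so the system is inconsistent and w ∉ span{v₁, v₂}.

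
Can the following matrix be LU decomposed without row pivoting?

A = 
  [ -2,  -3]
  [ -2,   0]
Yes.
A[1,1] = -2 ≠ 0, so Gaussian elimination proceeds without a row swap: multiplier ℓ₂₁ = (-2)/(-2) = 1, and U[2,2] = 0 - (1)(-3) = 3.
L = 
  [  1,   0]
  [  1,   1]
U = 
  [ -2,  -3]
  [  0,   3]
Check row 2 of LU: [(1)(-2), (1)(-3) + 3] = [-2, 0] = row 2 of A ✓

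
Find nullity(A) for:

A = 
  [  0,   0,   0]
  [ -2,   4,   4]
nullity(A) = 2

Row reduce:
Swap R1 ↔ R2
REF = 
  [ -2,   4,   4]
  [  0,   0,   0]
Pivot columns: 1 → 1 pivot.
rank(A) = 1, so nullity(A) = 3 - 1 = 2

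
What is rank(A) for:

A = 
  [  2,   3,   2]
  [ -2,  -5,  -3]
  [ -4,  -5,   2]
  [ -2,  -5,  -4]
rank(A) = 3

Row reduce:
R2 → R2 + (1)·R1
R3 → R3 + (2)·R1
R4 → R4 + (1)·R1
R3 → R3 + (1/2)·R2
R4 → R4 - (1)·R2
R4 → R4 + (2/11)·R3
REF = 
  [   2,    3,    2]
  [   0,   -2,   -1]
  [   0,    0, 11/2]
  [   0,    0,    0]
Pivot columns: 1, 2, 3 → 3 pivots.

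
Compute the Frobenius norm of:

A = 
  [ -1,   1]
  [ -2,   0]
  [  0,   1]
||A||_F = 2.646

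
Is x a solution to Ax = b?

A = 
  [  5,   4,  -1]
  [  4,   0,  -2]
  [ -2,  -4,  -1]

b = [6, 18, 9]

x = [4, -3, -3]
No

Ax = [11, 22, 7] ≠ b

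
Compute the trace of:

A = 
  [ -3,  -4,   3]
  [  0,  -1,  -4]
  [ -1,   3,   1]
-3

tr(A) = -3 + -1 + 1 = -3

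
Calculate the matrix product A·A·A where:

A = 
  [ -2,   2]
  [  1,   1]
A² = A·A:
A²[1,1] = (-2)(-2) + (2)(1) = 6
A²[1,2] = (-2)(2) + (2)(1) = -2
A²[2,1] = (1)(-2) + (1)(1) = -1
A²[2,2] = (1)(2) + (1)(1) = 3
A² = 
  [  6,  -2]
  [ -1,   3]

A^3 = A^2·A:
A^3[1,1] = (6)(-2) + (-2)(1) = -14
A^3[1,2] = (6)(2) + (-2)(1) = 10
A^3[2,1] = (-1)(-2) + (3)(1) = 5
A^3[2,2] = (-1)(2) + (3)(1) = 1
A^3 = 
  [-14,  10]
  [  5,   1]

Therefore
A^3 = 
  [-14,  10]
  [  5,   1]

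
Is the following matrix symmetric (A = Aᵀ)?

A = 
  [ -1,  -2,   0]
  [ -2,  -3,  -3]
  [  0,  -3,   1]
Yes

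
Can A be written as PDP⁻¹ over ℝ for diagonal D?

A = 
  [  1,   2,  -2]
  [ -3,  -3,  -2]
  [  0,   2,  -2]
No

Characteristic polynomial: det(λI - A) = λ³ + 4λ² + 11λ - 10
By the rational root theorem any rational root is an integer dividing 10; none of those is a root, so p(λ) has no rational roots and hence (being an irreducible cubic) no repeated roots.
Discriminant of the cubic: Δ = -11448
Δ < 0 ⇒ one real eigenvalue and a complex-conjugate pair: λ ≈ -2.35 + 2.961i, -2.35 - 2.961i, 0.6998
Has complex eigenvalues (not diagonalizable over ℝ).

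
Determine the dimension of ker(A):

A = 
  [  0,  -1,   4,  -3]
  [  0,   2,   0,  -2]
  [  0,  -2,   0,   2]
nullity(A) = 2

Row reduce:
R2 → R2 + (2)·R1
R3 → R3 - (2)·R1
R3 → R3 + (1)·R2
REF = 
  [  0,  -1,   4,  -3]
  [  0,   0,   8,  -8]
  [  0,   0,   0,   0]
Pivot columns: 2, 3 → 2 pivots.
rank(A) = 2, so nullity(A) = 4 - 2 = 2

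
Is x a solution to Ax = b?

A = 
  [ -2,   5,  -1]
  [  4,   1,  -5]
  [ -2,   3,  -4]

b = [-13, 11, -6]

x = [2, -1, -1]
No

Ax = [-8, 12, -3] ≠ b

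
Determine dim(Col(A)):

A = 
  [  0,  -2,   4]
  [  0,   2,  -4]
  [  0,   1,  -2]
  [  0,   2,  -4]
Row reduce:
R2 → R2 + (1)·R1
R3 → R3 + (1/2)·R1
R4 → R4 + (1)·R1
REF = 
  [  0,  -2,   4]
  [  0,   0,   0]
  [  0,   0,   0]
  [  0,   0,   0]
Pivot columns: 2 → 1 pivot.
dim(Col(A)) = number of pivot columns = 1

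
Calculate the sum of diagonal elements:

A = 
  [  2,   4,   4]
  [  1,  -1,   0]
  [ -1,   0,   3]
4

tr(A) = 2 + -1 + 3 = 4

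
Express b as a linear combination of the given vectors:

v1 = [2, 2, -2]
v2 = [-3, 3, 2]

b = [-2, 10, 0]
c1 = 2, c2 = 2

b = 2·v1 + 2·v2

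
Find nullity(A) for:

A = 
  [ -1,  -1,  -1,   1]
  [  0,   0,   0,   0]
nullity(A) = 3

Row reduce:
(no row operations needed)
REF = 
  [ -1,  -1,  -1,   1]
  [  0,   0,   0,   0]
Pivot columns: 1 → 1 pivot.
rank(A) = 1, so nullity(A) = 4 - 1 = 3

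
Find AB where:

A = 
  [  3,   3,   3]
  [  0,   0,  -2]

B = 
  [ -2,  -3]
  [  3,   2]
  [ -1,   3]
AB = 
  [  0,   6]
  [  2,  -6]

A is 2×3 and B is 3×2, so AB is 2×2. Each entry is (row of A)·(column of B):
AB[1,1] = (3)(-2) + (3)(3) + (3)(-1) = 0
AB[1,2] = (3)(-3) + (3)(2) + (3)(3) = 6
AB[2,1] = (0)(-2) + (0)(3) + (-2)(-1) = 2
AB[2,2] = (0)(-3) + (0)(2) + (-2)(3) = -6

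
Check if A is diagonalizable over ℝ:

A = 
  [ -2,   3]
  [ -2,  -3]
No

tr(A) = -5, det(A) = 12
Characteristic polynomial: λ² - tr(A)λ + det(A) = λ² + 5λ + 12
λ² + 5λ + 12 = 0  ⇒  λ = (-5 ± √((5)² - 4·(12)))/2 = (-5 ± √(-23))/2
  = (-5 + i√23)/2,  (-5 - i√23)/2
Eigenvalues: (-5 + i√23)/2, (-5 - i√23)/2  (≈ -2.5 + 2.398i, -2.5 - 2.398i)
Has complex eigenvalues (not diagonalizable over ℝ).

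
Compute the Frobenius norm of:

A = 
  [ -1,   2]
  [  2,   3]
||A||_F = 4.243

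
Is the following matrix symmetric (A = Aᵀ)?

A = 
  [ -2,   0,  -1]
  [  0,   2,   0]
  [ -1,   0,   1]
Yes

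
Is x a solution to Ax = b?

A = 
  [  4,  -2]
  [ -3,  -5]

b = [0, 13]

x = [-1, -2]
Yes

Ax = [0, 13] = b ✓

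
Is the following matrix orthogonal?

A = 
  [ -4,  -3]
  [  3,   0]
No

AᵀA = 
  [ 25,  12]
  [ 12,   9]
≠ I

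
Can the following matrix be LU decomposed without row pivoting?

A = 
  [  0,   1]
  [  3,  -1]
No.
A[1,1] = 0 but A[2,1] = 3 ≠ 0. Any LU with L unit lower triangular has (LU)[1,1] = U[1,1] and (LU)[2,1] = L[2,1]·U[1,1]; matching A forces U[1,1] = 0, which then forces (LU)[2,1] = 0 ≠ 3. A row swap (pivoting) is required.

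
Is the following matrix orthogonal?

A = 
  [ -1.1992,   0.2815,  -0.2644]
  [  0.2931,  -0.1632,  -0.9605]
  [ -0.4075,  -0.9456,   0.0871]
No

AᵀA = 
  [  1.6900,  -0.0001,   0.0001]
  [ -0.0001,   1,   0]
  [  0.0001,   0,   1.0001]
≠ I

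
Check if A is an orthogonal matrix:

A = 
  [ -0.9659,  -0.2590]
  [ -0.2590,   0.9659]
Yes

AᵀA = 
  [  1,   0]
  [  0,   1]
≈ I (equal to I up to the 4-dp rounding of the entries)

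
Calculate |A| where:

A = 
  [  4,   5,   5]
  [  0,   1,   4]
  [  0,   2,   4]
-16

Cofactor expansion along row 1:
det(A) = (4)·((1)(4) - (4)(2)) - (5)·((0)(4) - (4)(0)) + (5)·((0)(2) - (1)(0))
  = (4)(-4) - (5)(0) + (5)(0)
  = -16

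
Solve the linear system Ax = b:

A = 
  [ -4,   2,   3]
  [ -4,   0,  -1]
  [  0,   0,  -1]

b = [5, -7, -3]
x = [1, 0, 3]

Row reduce the augmented matrix [A|b]:
R2 → R2 - (1)·R1
REF = 
  [ -4,   2,   3,   5]
  [  0,  -2,  -4, -12]
  [  0,   0,  -1,  -3]

Back-substitution:
x₃ = (-3) / (-1) = 3
x₂ = (-12 - (-4)(3)) / (-2) = 0
x₁ = (5 - (2)(0) - (3)(3)) / (-4) = 1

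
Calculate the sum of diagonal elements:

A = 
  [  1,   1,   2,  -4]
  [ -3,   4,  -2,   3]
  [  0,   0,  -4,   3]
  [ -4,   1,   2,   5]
6

tr(A) = 1 + 4 + -4 + 5 = 6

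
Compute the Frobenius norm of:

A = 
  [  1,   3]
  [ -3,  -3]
||A||_F = 5.292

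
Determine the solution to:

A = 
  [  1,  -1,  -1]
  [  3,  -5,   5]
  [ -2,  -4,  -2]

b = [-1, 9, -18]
Row reduce the augmented matrix [A|b]:
R2 → R2 - (3)·R1
R3 → R3 + (2)·R1
R3 → R3 - (3)·R2
REF = 
  [  1,  -1,  -1,  -1]
  [  0,  -2,   8,  12]
  [  0,   0, -28, -56]

Back-substitution:
x₃ = (-56) / (-28) = 2
x₂ = (12 - (8)(2)) / (-2) = 2
x₁ = (-1 - (-1)(2) - (-1)(2)) / 1 = 3

x = [3, 2, 2]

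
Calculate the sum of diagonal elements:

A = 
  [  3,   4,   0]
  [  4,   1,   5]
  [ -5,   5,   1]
5

tr(A) = 3 + 1 + 1 = 5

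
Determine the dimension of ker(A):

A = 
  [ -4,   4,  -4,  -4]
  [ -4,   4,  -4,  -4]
nullity(A) = 3

Row reduce:
R2 → R2 - (1)·R1
REF = 
  [ -4,   4,  -4,  -4]
  [  0,   0,   0,   0]
Pivot columns: 1 → 1 pivot.
rank(A) = 1, so nullity(A) = 4 - 1 = 3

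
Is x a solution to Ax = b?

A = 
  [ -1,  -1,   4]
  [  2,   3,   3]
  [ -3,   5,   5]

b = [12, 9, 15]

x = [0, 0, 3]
Yes

Ax = [12, 9, 15] = b ✓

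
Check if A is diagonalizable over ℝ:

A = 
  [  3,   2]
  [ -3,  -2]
Yes

tr(A) = 1, det(A) = 0
Characteristic polynomial: λ² - tr(A)λ + det(A) = λ² - λ
λ² - λ = λ(λ - 1)
Eigenvalues: 1, 0
λ=0: alg. mult. = 1, geom. mult. = 2 - rank(A - (0)I) = 2 - 1 = 1
λ=1: alg. mult. = 1, geom. mult. = 2 - rank(A - (1)I) = 2 - 1 = 1
Sum of geometric multiplicities equals n, so A has n independent eigenvectors.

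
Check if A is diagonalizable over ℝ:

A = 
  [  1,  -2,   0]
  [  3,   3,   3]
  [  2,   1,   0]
No

Characteristic polynomial: det(λI - A) = λ³ - 4λ² + 6λ + 15
By the rational root theorem any rational root is an integer dividing 15; none of those is a root, so p(λ) has no rational roots and hence (being an irreducible cubic) no repeated roots.
Discriminant of the cubic: Δ = -9003
Δ < 0 ⇒ one real eigenvalue and a complex-conjugate pair: λ ≈ 2.608 + 2.354i, 2.608 - 2.354i, -1.216
Has complex eigenvalues (not diagonalizable over ℝ).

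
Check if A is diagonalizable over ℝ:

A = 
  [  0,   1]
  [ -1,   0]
No

tr(A) = 0, det(A) = 1
Characteristic polynomial: λ² - tr(A)λ + det(A) = λ² + 1
λ² + 1 = 0  ⇒  λ = (0 ± √((0)² - 4·(1)))/2 = (0 ± √(-4))/2
  = i,  -i
Eigenvalues: i, -i  (≈ 0 + 1i, 0 - 1i)
Has complex eigenvalues (not diagonalizable over ℝ).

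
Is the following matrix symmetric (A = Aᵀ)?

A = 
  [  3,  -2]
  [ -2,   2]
Yes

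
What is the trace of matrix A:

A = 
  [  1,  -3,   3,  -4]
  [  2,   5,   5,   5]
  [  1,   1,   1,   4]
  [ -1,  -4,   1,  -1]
6

tr(A) = 1 + 5 + 1 + -1 = 6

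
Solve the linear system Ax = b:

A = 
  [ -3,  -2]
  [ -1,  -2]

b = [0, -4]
x = [-2, 3]

Row reduce the augmented matrix [A|b]:
R2 → R2 - (1/3)·R1
REF = 
  [  -3,   -2,    0]
  [   0, -4/3,   -4]

Back-substitution:
x₂ = (-4) / (-4/3) = 3
x₁ = (0 - (-2)(3)) / (-3) = -2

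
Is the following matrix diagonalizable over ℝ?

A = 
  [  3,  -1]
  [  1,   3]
No

tr(A) = 6, det(A) = 10
Characteristic polynomial: λ² - tr(A)λ + det(A) = λ² - 6λ + 10
λ² - 6λ + 10 = 0  ⇒  λ = (6 ± √((-6)² - 4·(10)))/2 = (6 ± √(-4))/2
  = 3 + i,  3 - i
Eigenvalues: 3 + i, 3 - i  (≈ 3 + 1i, 3 - 1i)
Has complex eigenvalues (not diagonalizable over ℝ).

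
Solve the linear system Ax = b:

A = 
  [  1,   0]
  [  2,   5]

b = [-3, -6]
Row reduce the augmented matrix [A|b]:
R2 → R2 - (2)·R1
REF = 
  [  1,   0,  -3]
  [  0,   5,   0]

Back-substitution:
x₂ = 0 / 5 = 0
x₁ = (-3 - (0)(0)) / 1 = -3

x = [-3, 0]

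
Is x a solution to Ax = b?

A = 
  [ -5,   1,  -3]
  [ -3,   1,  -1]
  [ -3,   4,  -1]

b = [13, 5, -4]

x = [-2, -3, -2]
Yes

Ax = [13, 5, -4] = b ✓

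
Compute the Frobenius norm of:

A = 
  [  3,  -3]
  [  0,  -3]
||A||_F = 5.196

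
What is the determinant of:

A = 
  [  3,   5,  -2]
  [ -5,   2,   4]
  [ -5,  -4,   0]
Cofactor expansion along row 1:
det(A) = (3)·((2)(0) - (4)(-4)) - (5)·((-5)(0) - (4)(-5)) + (-2)·((-5)(-4) - (2)(-5))
  = (3)(16) - (5)(20) + (-2)(30)
  = -112

det(A) = -112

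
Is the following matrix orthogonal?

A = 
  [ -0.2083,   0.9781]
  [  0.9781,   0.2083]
Yes

AᵀA = 
  [  1.0001,   0]
  [  0,   1.0001]
≈ I (equal to I up to the 4-dp rounding of the entries)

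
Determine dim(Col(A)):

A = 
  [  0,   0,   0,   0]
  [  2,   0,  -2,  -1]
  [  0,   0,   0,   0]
dim(Col(A)) = 1

Row reduce:
Swap R1 ↔ R2
REF = 
  [  2,   0,  -2,  -1]
  [  0,   0,   0,   0]
  [  0,   0,   0,   0]
Pivot columns: 1 → 1 pivot.
dim(Col(A)) = number of pivot columns = 1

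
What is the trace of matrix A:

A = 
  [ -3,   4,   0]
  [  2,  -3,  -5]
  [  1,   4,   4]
-2

tr(A) = -3 + -3 + 4 = -2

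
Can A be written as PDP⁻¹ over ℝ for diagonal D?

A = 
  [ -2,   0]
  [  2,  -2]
No

tr(A) = -4, det(A) = 4
Characteristic polynomial: λ² - tr(A)λ + det(A) = λ² + 4λ + 4
λ² + 4λ + 4 = (λ + 2)²
Eigenvalues: -2, -2
λ=-2: alg. mult. = 2, geom. mult. = 2 - rank(A - (-2)I) = 2 - 1 = 1
Sum of geometric multiplicities = 1 < n = 2, so there aren't enough independent eigenvectors.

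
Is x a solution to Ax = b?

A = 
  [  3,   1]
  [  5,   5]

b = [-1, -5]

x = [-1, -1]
No

Ax = [-4, -10] ≠ b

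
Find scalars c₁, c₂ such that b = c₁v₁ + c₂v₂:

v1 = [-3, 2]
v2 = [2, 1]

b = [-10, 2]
c1 = 2, c2 = -2

b = 2·v1 + -2·v2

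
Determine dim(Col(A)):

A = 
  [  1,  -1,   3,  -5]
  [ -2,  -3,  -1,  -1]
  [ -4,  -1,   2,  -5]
dim(Col(A)) = 3

Row reduce:
R2 → R2 + (2)·R1
R3 → R3 + (4)·R1
R3 → R3 - (1)·R2
REF = 
  [  1,  -1,   3,  -5]
  [  0,  -5,   5, -11]
  [  0,   0,   9, -14]
Pivot columns: 1, 2, 3 → 3 pivots.
dim(Col(A)) = number of pivot columns = 3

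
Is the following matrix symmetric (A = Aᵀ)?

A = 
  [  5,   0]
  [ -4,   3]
No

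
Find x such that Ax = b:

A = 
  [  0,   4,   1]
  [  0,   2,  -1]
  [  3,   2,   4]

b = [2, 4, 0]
x = [2, 1, -2]

Row reduce the augmented matrix [A|b]:
Swap R1 ↔ R3
R3 → R3 - (2)·R2
REF = 
  [  3,   2,   4,   0]
  [  0,   2,  -1,   4]
  [  0,   0,   3,  -6]

Back-substitution:
x₃ = (-6) / 3 = -2
x₂ = (4 - (-1)(-2)) / 2 = 1
x₁ = (0 - (2)(1) - (4)(-2)) / 3 = 2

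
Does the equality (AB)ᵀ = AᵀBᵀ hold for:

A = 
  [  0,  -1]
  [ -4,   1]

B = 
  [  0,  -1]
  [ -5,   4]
No

(AB)ᵀ = 
  [  5,  -5]
  [ -4,   8]

AᵀBᵀ = 
  [  4, -16]
  [ -1,   9]

The two matrices differ, so (AB)ᵀ ≠ AᵀBᵀ in general. The correct identity is (AB)ᵀ = BᵀAᵀ.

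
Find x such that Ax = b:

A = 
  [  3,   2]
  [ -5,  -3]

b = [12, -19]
x = [2, 3]

Row reduce the augmented matrix [A|b]:
R2 → R2 + (5/3)·R1
REF = 
  [  3,   2,  12]
  [  0, 1/3,   1]

Back-substitution:
x₂ = 1 / (1/3) = 3
x₁ = (12 - (2)(3)) / 3 = 2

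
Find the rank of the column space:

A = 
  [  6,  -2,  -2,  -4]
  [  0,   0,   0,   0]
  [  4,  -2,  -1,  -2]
dim(Col(A)) = 2

Row reduce:
R3 → R3 - (2/3)·R1
Swap R2 ↔ R3
REF = 
  [   6,   -2,   -2,   -4]
  [   0, -2/3,  1/3,  2/3]
  [   0,    0,    0,    0]
Pivot columns: 1, 2 → 2 pivots.
dim(Col(A)) = number of pivot columns = 2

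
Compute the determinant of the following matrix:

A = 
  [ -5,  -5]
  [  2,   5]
-15

For a 2×2 matrix, det = ad - bc = (-5)(5) - (-5)(2) = -15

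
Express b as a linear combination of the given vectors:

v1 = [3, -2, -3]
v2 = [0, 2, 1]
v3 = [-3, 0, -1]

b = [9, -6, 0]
c1 = 0, c2 = -3, c3 = -3

b = 0·v1 + -3·v2 + -3·v3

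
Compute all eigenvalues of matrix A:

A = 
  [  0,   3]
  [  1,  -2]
tr(A) = -2, det(A) = -3
Characteristic polynomial: λ² - tr(A)λ + det(A) = λ² + 2λ - 3
λ² + 2λ - 3 = (λ + 3)(λ - 1)

λ = 1, -3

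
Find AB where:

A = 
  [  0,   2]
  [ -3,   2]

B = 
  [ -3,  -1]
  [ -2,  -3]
AB = 
  [ -4,  -6]
  [  5,  -3]

A is 2×2 and B is 2×2, so AB is 2×2. Each entry is (row of A)·(column of B):
AB[1,1] = (0)(-3) + (2)(-2) = -4
AB[1,2] = (0)(-1) + (2)(-3) = -6
AB[2,1] = (-3)(-3) + (2)(-2) = 5
AB[2,2] = (-3)(-1) + (2)(-3) = -3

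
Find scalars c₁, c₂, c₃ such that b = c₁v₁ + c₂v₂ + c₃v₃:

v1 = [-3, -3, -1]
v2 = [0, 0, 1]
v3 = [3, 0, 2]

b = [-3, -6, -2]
c1 = 2, c2 = -2, c3 = 1

b = 2·v1 + -2·v2 + 1·v3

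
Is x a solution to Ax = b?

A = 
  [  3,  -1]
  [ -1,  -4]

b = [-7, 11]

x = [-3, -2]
Yes

Ax = [-7, 11] = b ✓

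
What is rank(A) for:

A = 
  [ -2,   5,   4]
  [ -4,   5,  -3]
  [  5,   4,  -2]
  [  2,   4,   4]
Row reduce:
R2 → R2 - (2)·R1
R3 → R3 + (5/2)·R1
R4 → R4 + (1)·R1
R3 → R3 + (33/10)·R2
R4 → R4 + (9/5)·R2
R4 → R4 - (118/283)·R3
REF = 
  [     -2,       5,       4]
  [      0,      -5,     -11]
  [      0,       0, -283/10]
  [      0,       0,       0]
Pivot columns: 1, 2, 3 → 3 pivots.

rank(A) = 3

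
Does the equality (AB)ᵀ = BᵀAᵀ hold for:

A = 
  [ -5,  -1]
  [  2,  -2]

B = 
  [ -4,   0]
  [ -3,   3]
Yes

(AB)ᵀ = 
  [ 23,  -2]
  [ -3,  -6]

BᵀAᵀ = 
  [ 23,  -2]
  [ -3,  -6]

Both sides are equal — this is the standard identity (AB)ᵀ = BᵀAᵀ, which holds for all A, B.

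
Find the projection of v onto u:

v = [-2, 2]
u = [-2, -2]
proj_u(v) = [0, 0]

v·u = (-2)(-2) + (2)(-2) = 0
u·u = (-2)² + (-2)² = 8
proj_u(v) = (v·u / u·u) × u = (0/8) × u = (0) × u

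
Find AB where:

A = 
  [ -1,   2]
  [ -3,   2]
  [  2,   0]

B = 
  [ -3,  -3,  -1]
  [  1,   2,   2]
A is 3×2 and B is 2×3, so AB is 3×3. Each entry is (row of A)·(column of B):
AB[1,1] = (-1)(-3) + (2)(1) = 5
AB[1,2] = (-1)(-3) + (2)(2) = 7
AB[1,3] = (-1)(-1) + (2)(2) = 5
AB[2,1] = (-3)(-3) + (2)(1) = 11
AB[2,2] = (-3)(-3) + (2)(2) = 13
AB[2,3] = (-3)(-1) + (2)(2) = 7
AB[3,1] = (2)(-3) + (0)(1) = -6
AB[3,2] = (2)(-3) + (0)(2) = -6
AB[3,3] = (2)(-1) + (0)(2) = -2

AB = 
  [  5,   7,   5]
  [ 11,  13,   7]
  [ -6,  -6,  -2]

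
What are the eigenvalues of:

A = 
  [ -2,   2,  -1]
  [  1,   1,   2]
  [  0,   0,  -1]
Characteristic polynomial: det(λI - A) = λ³ + 2λ² - 3λ - 4
Testing integer divisors of the constant term: p(-1) = 0, so (λ + 1) is a factor:
p(λ) = (λ + 1)(λ² + λ - 4)
λ² + λ - 4 = 0  ⇒  λ = (-1 ± √((1)² - 4·(-4)))/2 = (-1 ± √(17))/2
  = (-1 + √17)/2,  (-1 - √17)/2

λ = -1, (-1 + √17)/2, (-1 - √17)/2  (≈ -1, 1.562, -2.562)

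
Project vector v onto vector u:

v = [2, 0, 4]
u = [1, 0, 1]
v·u = (2)(1) + (0)(0) + (4)(1) = 6
u·u = (1)² + (0)² + (1)² = 2
proj_u(v) = (v·u / u·u) × u = (6/2) × u = (3) × u

proj_u(v) = [3, 0, 3]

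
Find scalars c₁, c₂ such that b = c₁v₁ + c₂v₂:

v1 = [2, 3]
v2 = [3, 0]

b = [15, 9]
c1 = 3, c2 = 3

b = 3·v1 + 3·v2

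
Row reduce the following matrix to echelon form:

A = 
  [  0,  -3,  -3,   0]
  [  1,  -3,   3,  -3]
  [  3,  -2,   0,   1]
Row operations:
Swap R1 ↔ R2
R3 → R3 - (3)·R1
R3 → R3 + (7/3)·R2

Resulting echelon form:
REF = 
  [  1,  -3,   3,  -3]
  [  0,  -3,  -3,   0]
  [  0,   0, -16,  10]

Rank = 3 (number of non-zero pivot rows).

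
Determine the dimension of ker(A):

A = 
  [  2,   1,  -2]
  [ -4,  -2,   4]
nullity(A) = 2

Row reduce:
R2 → R2 + (2)·R1
REF = 
  [  2,   1,  -2]
  [  0,   0,   0]
Pivot columns: 1 → 1 pivot.
rank(A) = 1, so nullity(A) = 3 - 1 = 2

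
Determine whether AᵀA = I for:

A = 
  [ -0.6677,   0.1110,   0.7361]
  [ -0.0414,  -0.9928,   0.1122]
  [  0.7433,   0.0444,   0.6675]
Yes

AᵀA = 
  [  1,   0,   0]
  [  0,   0.9999,   0]
  [  0,   0,   1]
≈ I (equal to I up to the 4-dp rounding of the entries)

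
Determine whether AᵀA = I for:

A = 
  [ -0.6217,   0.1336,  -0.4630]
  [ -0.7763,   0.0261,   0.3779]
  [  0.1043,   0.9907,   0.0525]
No

AᵀA = 
  [  1,   0,   0]
  [  0,   1,   0]
  [  0,   0,   0.3599]
≠ I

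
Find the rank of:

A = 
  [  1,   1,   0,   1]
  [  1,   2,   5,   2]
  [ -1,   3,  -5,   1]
rank(A) = 3

Row reduce:
R2 → R2 - (1)·R1
R3 → R3 + (1)·R1
R3 → R3 - (4)·R2
REF = 
  [  1,   1,   0,   1]
  [  0,   1,   5,   1]
  [  0,   0, -25,  -2]
Pivot columns: 1, 2, 3 → 3 pivots.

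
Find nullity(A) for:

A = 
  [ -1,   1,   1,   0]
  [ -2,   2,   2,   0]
nullity(A) = 3

Row reduce:
R2 → R2 - (2)·R1
REF = 
  [ -1,   1,   1,   0]
  [  0,   0,   0,   0]
Pivot columns: 1 → 1 pivot.
rank(A) = 1, so nullity(A) = 4 - 1 = 3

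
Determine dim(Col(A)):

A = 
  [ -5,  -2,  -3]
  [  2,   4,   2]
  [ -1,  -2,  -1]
dim(Col(A)) = 2

Row reduce:
R2 → R2 + (2/5)·R1
R3 → R3 - (1/5)·R1
R3 → R3 + (1/2)·R2
REF = 
  [  -5,   -2,   -3]
  [   0, 16/5,  4/5]
  [   0,    0,    0]
Pivot columns: 1, 2 → 2 pivots.
dim(Col(A)) = number of pivot columns = 2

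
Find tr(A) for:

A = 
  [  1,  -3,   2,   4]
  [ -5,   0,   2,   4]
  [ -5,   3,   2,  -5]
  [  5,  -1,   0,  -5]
-2

tr(A) = 1 + 0 + 2 + -5 = -2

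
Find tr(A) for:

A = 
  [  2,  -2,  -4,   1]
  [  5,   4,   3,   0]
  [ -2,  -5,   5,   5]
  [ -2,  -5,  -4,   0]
11

tr(A) = 2 + 4 + 5 + 0 = 11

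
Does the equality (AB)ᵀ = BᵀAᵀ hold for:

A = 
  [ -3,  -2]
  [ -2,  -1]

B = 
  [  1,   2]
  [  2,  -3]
Yes

(AB)ᵀ = 
  [ -7,  -4]
  [  0,  -1]

BᵀAᵀ = 
  [ -7,  -4]
  [  0,  -1]

Both sides are equal — this is the standard identity (AB)ᵀ = BᵀAᵀ, which holds for all A, B.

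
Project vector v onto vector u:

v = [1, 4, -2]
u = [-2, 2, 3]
v·u = (1)(-2) + (4)(2) + (-2)(3) = 0
u·u = (-2)² + (2)² + (3)² = 17
proj_u(v) = (v·u / u·u) × u = (0/17) × u = (0) × u

proj_u(v) = [0, 0, 0]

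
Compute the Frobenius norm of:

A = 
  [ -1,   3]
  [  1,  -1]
||A||_F = 3.464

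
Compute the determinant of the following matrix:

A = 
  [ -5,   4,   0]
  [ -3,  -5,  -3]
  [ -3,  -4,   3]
207

Cofactor expansion along row 1:
det(A) = (-5)·((-5)(3) - (-3)(-4)) - (4)·((-3)(3) - (-3)(-3)) + (0)·((-3)(-4) - (-5)(-3))
  = (-5)(-27) - (4)(-18) + (0)(-3)
  = 207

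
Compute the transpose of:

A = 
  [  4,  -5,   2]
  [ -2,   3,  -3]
Aᵀ = 
  [  4,  -2]
  [ -5,   3]
  [  2,  -3]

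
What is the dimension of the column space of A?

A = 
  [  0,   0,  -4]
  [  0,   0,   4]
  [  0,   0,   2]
dim(Col(A)) = 1

Row reduce:
R2 → R2 + (1)·R1
R3 → R3 + (1/2)·R1
REF = 
  [  0,   0,  -4]
  [  0,   0,   0]
  [  0,   0,   0]
Pivot columns: 3 → 1 pivot.
dim(Col(A)) = number of pivot columns = 1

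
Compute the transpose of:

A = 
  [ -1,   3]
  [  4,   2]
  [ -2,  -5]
Aᵀ = 
  [ -1,   4,  -2]
  [  3,   2,  -5]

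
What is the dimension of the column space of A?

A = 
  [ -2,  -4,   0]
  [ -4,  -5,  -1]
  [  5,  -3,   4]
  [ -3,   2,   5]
dim(Col(A)) = 3

Row reduce:
R2 → R2 - (2)·R1
R3 → R3 + (5/2)·R1
R4 → R4 - (3/2)·R1
R3 → R3 + (13/3)·R2
R4 → R4 - (8/3)·R2
R4 → R4 + (23)·R3
REF = 
  [  -2,   -4,    0]
  [   0,    3,   -1]
  [   0,    0, -1/3]
  [   0,    0,    0]
Pivot columns: 1, 2, 3 → 3 pivots.
dim(Col(A)) = number of pivot columns = 3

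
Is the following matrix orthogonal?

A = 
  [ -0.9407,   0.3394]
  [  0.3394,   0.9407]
Yes

AᵀA = 
  [  1.0001,   0]
  [  0,   1.0001]
≈ I (equal to I up to the 4-dp rounding of the entries)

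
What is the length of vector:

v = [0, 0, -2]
2

||v||₂ = √((0)² + (0)² + (-2)²) = √4 = 2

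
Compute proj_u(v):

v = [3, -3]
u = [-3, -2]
proj_u(v) = [9/13, 6/13]

v·u = (3)(-3) + (-3)(-2) = -3
u·u = (-3)² + (-2)² = 13
proj_u(v) = (v·u / u·u) × u = (-3/13) × u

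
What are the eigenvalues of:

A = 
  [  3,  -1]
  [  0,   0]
tr(A) = 3, det(A) = 0
Characteristic polynomial: λ² - tr(A)λ + det(A) = λ² - 3λ
λ² - 3λ = λ(λ - 3)

λ = 3, 0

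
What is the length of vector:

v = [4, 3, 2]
5.385

||v||₂ = √((4)² + (3)² + (2)²) = √29 = 5.385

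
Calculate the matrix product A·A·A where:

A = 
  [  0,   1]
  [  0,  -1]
A^3 = 
  [  0,   1]
  [  0,  -1]

A² = A·A:
A²[1,1] = (0)(0) + (1)(0) = 0
A²[1,2] = (0)(1) + (1)(-1) = -1
A²[2,1] = (0)(0) + (-1)(0) = 0
A²[2,2] = (0)(1) + (-1)(-1) = 1
A² = 
  [  0,  -1]
  [  0,   1]

A^3 = A^2·A:
A^3[1,1] = (0)(0) + (-1)(0) = 0
A^3[1,2] = (0)(1) + (-1)(-1) = 1
A^3[2,1] = (0)(0) + (1)(0) = 0
A^3[2,2] = (0)(1) + (1)(-1) = -1
A^3 = 
  [  0,   1]
  [  0,  -1]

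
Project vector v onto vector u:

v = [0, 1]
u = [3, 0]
proj_u(v) = [0, 0]

v·u = (0)(3) + (1)(0) = 0
u·u = (3)² + (0)² = 9
proj_u(v) = (v·u / u·u) × u = (0/9) × u = (0) × u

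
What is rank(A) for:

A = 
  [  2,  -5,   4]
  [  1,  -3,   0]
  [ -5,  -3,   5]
rank(A) = 3

Row reduce:
R2 → R2 - (1/2)·R1
R3 → R3 + (5/2)·R1
R3 → R3 - (31)·R2
REF = 
  [   2,   -5,    4]
  [   0, -1/2,   -2]
  [   0,    0,   77]
Pivot columns: 1, 2, 3 → 3 pivots.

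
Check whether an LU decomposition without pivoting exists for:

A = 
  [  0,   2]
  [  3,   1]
No.
A[1,1] = 0 but A[2,1] = 3 ≠ 0. Any LU with L unit lower triangular has (LU)[1,1] = U[1,1] and (LU)[2,1] = L[2,1]·U[1,1]; matching A forces U[1,1] = 0, which then forces (LU)[2,1] = 0 ≠ 3. A row swap (pivoting) is required.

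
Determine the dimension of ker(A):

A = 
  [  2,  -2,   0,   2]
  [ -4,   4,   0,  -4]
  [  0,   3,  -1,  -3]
nullity(A) = 2

Row reduce:
R2 → R2 + (2)·R1
Swap R2 ↔ R3
REF = 
  [  2,  -2,   0,   2]
  [  0,   3,  -1,  -3]
  [  0,   0,   0,   0]
Pivot columns: 1, 2 → 2 pivots.
rank(A) = 2, so nullity(A) = 4 - 2 = 2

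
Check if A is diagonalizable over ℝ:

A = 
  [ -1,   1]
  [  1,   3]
Yes

tr(A) = 2, det(A) = -4
Characteristic polynomial: λ² - tr(A)λ + det(A) = λ² - 2λ - 4
λ² - 2λ - 4 = 0  ⇒  λ = (2 ± √((-2)² - 4·(-4)))/2 = (2 ± √(20))/2
  = 1 + √5,  1 - √5
Eigenvalues: 1 + √5, 1 - √5  (≈ 3.236, -1.236)
The two irrational eigenvalues are distinct (simple), so each has alg. mult. = geom. mult. = 1.
Sum of geometric multiplicities equals n, so A has n independent eigenvectors.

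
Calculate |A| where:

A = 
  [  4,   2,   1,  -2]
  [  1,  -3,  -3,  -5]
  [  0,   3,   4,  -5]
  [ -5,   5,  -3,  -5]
1372

Cofactor expansion along row 1: det(A) = a₁₁M₁₁ - a₁₂M₁₂ + a₁₃M₁₃ - a₁₄M₁₄

M₁₁ = det[[-3, -3, -5]; [3, 4, -5]; [5, -3, -5]]
  = (-3)·((4)(-5) - (-5)(-3)) - (-3)·((3)(-5) - (-5)(5)) + (-5)·((3)(-3) - (4)(5))
  = (-3)(-35) - (-3)(10) + (-5)(-29)
  = 280
M₁₂ = det[[1, -3, -5]; [0, 4, -5]; [-5, -3, -5]]
  = (1)·((4)(-5) - (-5)(-3)) - (-3)·((0)(-5) - (-5)(-5)) + (-5)·((0)(-3) - (4)(-5))
  = (1)(-35) - (-3)(-25) + (-5)(20)
  = -210
M₁₃ = det[[1, -3, -5]; [0, 3, -5]; [-5, 5, -5]]
  = (1)·((3)(-5) - (-5)(5)) - (-3)·((0)(-5) - (-5)(-5)) + (-5)·((0)(5) - (3)(-5))
  = (1)(10) - (-3)(-25) + (-5)(15)
  = -140
M₁₄ = det[[1, -3, -3]; [0, 3, 4]; [-5, 5, -3]]
  = (1)·((3)(-3) - (4)(5)) - (-3)·((0)(-3) - (4)(-5)) + (-3)·((0)(5) - (3)(-5))
  = (1)(-29) - (-3)(20) + (-3)(15)
  = -14

det(A) = (4)(280) - (2)(-210) + (1)(-140) - (-2)(-14) = 1372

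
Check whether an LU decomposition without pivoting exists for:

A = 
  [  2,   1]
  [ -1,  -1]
Yes.
A[1,1] = 2 ≠ 0, so Gaussian elimination proceeds without a row swap: multiplier ℓ₂₁ = (-1)/(2) = -1/2, and U[2,2] = -1 - (-1/2)(1) = -1/2.
L = 
  [   1,    0]
  [-1/2,    1]
U = 
  [   2,    1]
  [   0, -1/2]
Check row 2 of LU: [(-1/2)(2), (-1/2)(1) + (-1/2)] = [-1, -1] = row 2 of A ✓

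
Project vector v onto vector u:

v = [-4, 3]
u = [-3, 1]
v·u = (-4)(-3) + (3)(1) = 15
u·u = (-3)² + (1)² = 10
proj_u(v) = (v·u / u·u) × u = (15/10) × u = (3/2) × u

proj_u(v) = [-9/2, 3/2]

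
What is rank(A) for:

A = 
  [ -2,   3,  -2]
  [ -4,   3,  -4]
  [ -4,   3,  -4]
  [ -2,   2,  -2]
Row reduce:
R2 → R2 - (2)·R1
R3 → R3 - (2)·R1
R4 → R4 - (1)·R1
R3 → R3 - (1)·R2
R4 → R4 - (1/3)·R2
REF = 
  [ -2,   3,  -2]
  [  0,  -3,   0]
  [  0,   0,   0]
  [  0,   0,   0]
Pivot columns: 1, 2 → 2 pivots.

rank(A) = 2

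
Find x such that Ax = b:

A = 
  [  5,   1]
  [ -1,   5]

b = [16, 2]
x = [3, 1]

Row reduce the augmented matrix [A|b]:
R2 → R2 + (1/5)·R1
REF = 
  [   5,    1,   16]
  [   0, 26/5, 26/5]

Back-substitution:
x₂ = (26/5) / (26/5) = 1
x₁ = (16 - (1)(1)) / 5 = 3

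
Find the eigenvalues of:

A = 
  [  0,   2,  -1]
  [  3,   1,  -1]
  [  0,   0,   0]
Characteristic polynomial: det(λI - A) = λ³ - λ² - 6λ
The constant term is 0, so λ = 0 is a root: p(λ) = λ(λ² - λ - 6)
λ² - λ - 6 = (λ + 2)(λ - 3)

λ = 0, 3, -2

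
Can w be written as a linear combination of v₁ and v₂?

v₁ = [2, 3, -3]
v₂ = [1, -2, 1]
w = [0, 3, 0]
No

Form the augmented matrix and row-reduce:
[v₁|v₂|w] = 
  [  2,   1,   0]
  [  3,  -2,   3]
  [ -3,   1,   0]
R2 → R2 - (3/2)·R1
R3 → R3 + (3/2)·R1
R3 → R3 + (5/7)·R2
REF = 
  [   2,    1,    0]
  [   0, -7/2,    3]
  [   0,    0, 15/7]

Row 3 reads [0 0 | 15/7], i.e. 0 = 15/7, so the system is inconsistent and w ∉ span{v₁, v₂}.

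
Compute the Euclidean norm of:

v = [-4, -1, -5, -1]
6.557

||v||₂ = √((-4)² + (-1)² + (-5)² + (-1)²) = √43 = 6.557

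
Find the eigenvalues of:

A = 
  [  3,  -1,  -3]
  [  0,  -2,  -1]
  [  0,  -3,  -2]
Characteristic polynomial: det(λI - A) = λ³ + λ² - 11λ - 3
Testing integer divisors of the constant term: p(3) = 0, so (λ - 3) is a factor:
p(λ) = (λ - 3)(λ² + 4λ + 1)
λ² + 4λ + 1 = 0  ⇒  λ = (-4 ± √((4)² - 4·(1)))/2 = (-4 ± √(12))/2
  = -2 + √3,  -2 - √3

λ = 3, -2 + √3, -2 - √3  (≈ 3, -0.2679, -3.732)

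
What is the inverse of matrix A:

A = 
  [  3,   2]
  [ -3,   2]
det(A) = (3)(2) - (2)(-3) = 12
For a 2×2 matrix, A⁻¹ = (1/det(A)) · [[d, -b], [-c, a]]
    = (1/12) · [[2, -2], [3, 3]]

A⁻¹ = 
  [ 1/6, -1/6]
  [ 1/4,  1/4]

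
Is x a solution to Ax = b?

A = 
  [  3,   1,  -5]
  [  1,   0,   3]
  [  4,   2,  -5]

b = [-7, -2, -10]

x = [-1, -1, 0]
No

Ax = [-4, -1, -6] ≠ b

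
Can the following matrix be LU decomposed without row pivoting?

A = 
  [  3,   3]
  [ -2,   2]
Yes.
A[1,1] = 3 ≠ 0, so Gaussian elimination proceeds without a row swap: multiplier ℓ₂₁ = (-2)/(3) = -2/3, and U[2,2] = 2 - (-2/3)(3) = 4.
L = 
  [   1,    0]
  [-2/3,    1]
U = 
  [  3,   3]
  [  0,   4]
Check row 2 of LU: [(-2/3)(3), (-2/3)(3) + 4] = [-2, 2] = row 2 of A ✓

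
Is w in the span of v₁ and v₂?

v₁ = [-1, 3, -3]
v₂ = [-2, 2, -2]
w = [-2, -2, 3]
No

Form the augmented matrix and row-reduce:
[v₁|v₂|w] = 
  [ -1,  -2,  -2]
  [  3,   2,  -2]
  [ -3,  -2,   3]
R2 → R2 + (3)·R1
R3 → R3 - (3)·R1
R3 → R3 + (1)·R2
REF = 
  [ -1,  -2,  -2]
  [  0,  -4,  -8]
  [  0,   0,   1]

Row 3 reads [0 0 | 1], i.e. 0 = 1, so the system is inconsistent and w ∉ span{v₁, v₂}.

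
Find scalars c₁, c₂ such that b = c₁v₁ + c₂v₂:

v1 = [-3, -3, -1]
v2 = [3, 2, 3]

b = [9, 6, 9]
c1 = 0, c2 = 3

b = 0·v1 + 3·v2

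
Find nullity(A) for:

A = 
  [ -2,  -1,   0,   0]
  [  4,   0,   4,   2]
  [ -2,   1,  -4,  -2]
nullity(A) = 2

Row reduce:
R2 → R2 + (2)·R1
R3 → R3 - (1)·R1
R3 → R3 + (1)·R2
REF = 
  [ -2,  -1,   0,   0]
  [  0,  -2,   4,   2]
  [  0,   0,   0,   0]
Pivot columns: 1, 2 → 2 pivots.
rank(A) = 2, so nullity(A) = 4 - 2 = 2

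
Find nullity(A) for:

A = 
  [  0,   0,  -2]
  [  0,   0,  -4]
nullity(A) = 2

Row reduce:
R2 → R2 - (2)·R1
REF = 
  [  0,   0,  -2]
  [  0,   0,   0]
Pivot columns: 3 → 1 pivot.
rank(A) = 1, so nullity(A) = 3 - 1 = 2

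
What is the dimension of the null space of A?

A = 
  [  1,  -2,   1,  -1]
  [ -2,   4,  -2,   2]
nullity(A) = 3

Row reduce:
R2 → R2 + (2)·R1
REF = 
  [  1,  -2,   1,  -1]
  [  0,   0,   0,   0]
Pivot columns: 1 → 1 pivot.
rank(A) = 1, so nullity(A) = 4 - 1 = 3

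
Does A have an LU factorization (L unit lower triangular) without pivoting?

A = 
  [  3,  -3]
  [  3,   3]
Yes.
A[1,1] = 3 ≠ 0, so Gaussian elimination proceeds without a row swap: multiplier ℓ₂₁ = (3)/(3) = 1, and U[2,2] = 3 - (1)(-3) = 6.
L = 
  [  1,   0]
  [  1,   1]
U = 
  [  3,  -3]
  [  0,   6]
Check row 2 of LU: [(1)(3), (1)(-3) + 6] = [3, 3] = row 2 of A ✓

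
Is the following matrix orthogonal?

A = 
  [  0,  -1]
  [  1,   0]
Yes

AᵀA = 
  [  1,   0]
  [  0,   1]
= I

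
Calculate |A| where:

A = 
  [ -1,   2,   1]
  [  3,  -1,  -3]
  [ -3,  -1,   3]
0

Cofactor expansion along row 1:
det(A) = (-1)·((-1)(3) - (-3)(-1)) - (2)·((3)(3) - (-3)(-3)) + (1)·((3)(-1) - (-1)(-3))
  = (-1)(-6) - (2)(0) + (1)(-6)
  = 0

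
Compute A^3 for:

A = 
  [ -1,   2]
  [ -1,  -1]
A² = A·A:
A²[1,1] = (-1)(-1) + (2)(-1) = -1
A²[1,2] = (-1)(2) + (2)(-1) = -4
A²[2,1] = (-1)(-1) + (-1)(-1) = 2
A²[2,2] = (-1)(2) + (-1)(-1) = -1
A² = 
  [ -1,  -4]
  [  2,  -1]

A^3 = A^2·A:
A^3[1,1] = (-1)(-1) + (-4)(-1) = 5
A^3[1,2] = (-1)(2) + (-4)(-1) = 2
A^3[2,1] = (2)(-1) + (-1)(-1) = -1
A^3[2,2] = (2)(2) + (-1)(-1) = 5
A^3 = 
  [  5,   2]
  [ -1,   5]

Therefore
A^3 = 
  [  5,   2]
  [ -1,   5]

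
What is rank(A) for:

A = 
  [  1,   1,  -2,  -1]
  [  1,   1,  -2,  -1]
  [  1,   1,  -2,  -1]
Row reduce:
R2 → R2 - (1)·R1
R3 → R3 - (1)·R1
REF = 
  [  1,   1,  -2,  -1]
  [  0,   0,   0,   0]
  [  0,   0,   0,   0]
Pivot columns: 1 → 1 pivot.

rank(A) = 1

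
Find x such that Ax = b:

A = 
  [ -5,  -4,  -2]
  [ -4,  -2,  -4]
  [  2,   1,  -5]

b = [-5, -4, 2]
x = [1, 0, 0]

Row reduce the augmented matrix [A|b]:
R2 → R2 - (4/5)·R1
R3 → R3 + (2/5)·R1
R3 → R3 + (1/2)·R2
REF = 
  [   -5,    -4,    -2,    -5]
  [    0,   6/5, -12/5,     0]
  [    0,     0,    -7,     0]

Back-substitution:
x₃ = 0 / (-7) = 0
x₂ = (0 - (-12/5)(0)) / (6/5) = 0
x₁ = (-5 - (-4)(0) - (-2)(0)) / (-5) = 1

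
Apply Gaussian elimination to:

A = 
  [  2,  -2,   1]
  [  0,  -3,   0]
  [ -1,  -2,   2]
Row operations:
R3 → R3 + (1/2)·R1
R3 → R3 - (1)·R2

Resulting echelon form:
REF = 
  [  2,  -2,   1]
  [  0,  -3,   0]
  [  0,   0, 5/2]

Rank = 3 (number of non-zero pivot rows).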